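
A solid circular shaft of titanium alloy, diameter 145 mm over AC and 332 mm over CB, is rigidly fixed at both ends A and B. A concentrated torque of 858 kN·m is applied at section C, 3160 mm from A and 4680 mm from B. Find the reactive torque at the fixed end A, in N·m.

43900 N·m

Compatibility: T_A·a/J_AC = T_B·b/J_CB with T_A + T_B = T₀.
J_AC = 4.34×10^-5 m⁴, J_CB = 1.19×10^-3 m⁴, so T_A = T₀·(J_AC/a)/((J_AC/a)+(J_CB/b)) = 43870 N·m, T_B = 814100 N·m.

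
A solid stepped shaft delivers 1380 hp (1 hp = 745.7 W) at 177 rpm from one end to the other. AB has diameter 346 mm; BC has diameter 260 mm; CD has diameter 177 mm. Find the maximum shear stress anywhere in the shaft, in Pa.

ω = 2π·177/60 = 18.54 rad/s, so T = P/ω = 1380×745.7 / 18.54 = 55520 N·m.
Under the same torque, τ_max = 16T/(πd³) is largest where d is smallest — segment CD (d = 177 mm).
τ_max = 16·55520/(π·(0.177)³) = 5.099×10^7 Pa.

5.10e7 Pa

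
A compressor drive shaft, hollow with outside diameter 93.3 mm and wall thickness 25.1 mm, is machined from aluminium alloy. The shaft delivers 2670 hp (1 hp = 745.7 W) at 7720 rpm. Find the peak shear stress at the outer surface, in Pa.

ω = 2π·7720/60 = 808.4 rad/s, so T = P/ω = 2670×745.7 / 808.4 = 2463 N·m.
J = π(d_o⁴ − d_i⁴)/32 = π(0.0933⁴ − 0.0431⁴)/32 = 7.100×10^-6 m⁴.
τ_max = T·r/J = 2463 × 0.0466 / 7.100×10^-6 = 1.618×10^7 Pa.

1.62e7 Pa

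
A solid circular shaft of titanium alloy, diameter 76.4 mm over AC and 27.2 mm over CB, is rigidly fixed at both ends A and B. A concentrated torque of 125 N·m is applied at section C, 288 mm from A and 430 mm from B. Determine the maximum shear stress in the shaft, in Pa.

Compatibility: T_A·a/J_AC = T_B·b/J_CB with T_A + T_B = T₀.
J_AC = 3.34×10^-6 m⁴, J_CB = 5.37×10^-8 m⁴, so T_A = T₀·(J_AC/a)/((J_AC/a)+(J_CB/b)) = 123.7 N·m, T_B = 1.331 N·m.
τ in each portion: τ_AC = 1.41×10^6 Pa, τ_CB = 3.37×10^5 Pa; maximum is in AC.
τ_max = T_AC·r/J = 123.7·0.0382/3.34×10^-6 = 1.412×10^6 Pa.

1.41e6 Pa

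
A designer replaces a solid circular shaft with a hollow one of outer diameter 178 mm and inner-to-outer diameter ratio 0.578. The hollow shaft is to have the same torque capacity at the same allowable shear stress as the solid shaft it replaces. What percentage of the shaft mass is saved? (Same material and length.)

Equal τ_max and T ⇒ the solid shaft needs d_s³ = d_o³(1−k⁴), so d_s = 178·(1−0.578⁴)^(1/3) = 171.1 mm.
Area ratio A_h/A_s = d_o²(1−k²)/d_s² = (1−k²)/(1−k⁴)^(2/3) = 0.7206.
Mass saving = 1 − 0.7206 = 27.9 %.

27.9 %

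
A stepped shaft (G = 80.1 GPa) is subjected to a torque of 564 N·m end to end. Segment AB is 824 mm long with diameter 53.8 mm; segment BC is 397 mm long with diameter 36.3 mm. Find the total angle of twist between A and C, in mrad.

23.5 mrad

J_AB = π(0.0538)⁴/32 = 8.22×10^-7 m⁴; J_BC = π(0.0363)⁴/32 = 1.70×10^-7 m⁴.
θ = (T/G)·Σ L_i/J_i = (564.0/80.1×10⁹)·(0.824/8.22×10^-7 + 0.397/1.70×10^-7) = 0.02345 rad.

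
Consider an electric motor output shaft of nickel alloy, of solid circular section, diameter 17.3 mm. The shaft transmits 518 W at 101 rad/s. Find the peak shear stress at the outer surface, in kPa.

ω = 101 rad/s, so T = P/ω = 518 / 101.0 = 5.129 N·m.
J = πd⁴/32 = π(0.0173)⁴/32 = 8.794×10^-9 m⁴.
τ_max = T·r/J = 5.129 × 0.00865 / 8.794×10^-9 = 5.045×10^6 Pa.

5040 kPa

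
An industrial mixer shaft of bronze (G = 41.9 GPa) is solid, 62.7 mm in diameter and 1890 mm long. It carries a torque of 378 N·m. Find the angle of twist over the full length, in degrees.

0.644°

J = πd⁴/32 = π(0.0627)⁴/32 = 1.517×10^-6 m⁴.
θ = T·L/(G·J) = 378.0 × 1.89 / (41.9×10⁹ × 1.517×10^-6) = 0.01124 rad.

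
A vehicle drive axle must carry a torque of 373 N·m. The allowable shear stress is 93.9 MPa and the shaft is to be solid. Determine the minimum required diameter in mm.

27.2 mm

For a solid shaft τ_max = 16T/(πd³), so d = (16T/(π τ_allow))^(1/3) = (16·373.0/(π·9.39×10^7))^(1/3) = 0.02725 m.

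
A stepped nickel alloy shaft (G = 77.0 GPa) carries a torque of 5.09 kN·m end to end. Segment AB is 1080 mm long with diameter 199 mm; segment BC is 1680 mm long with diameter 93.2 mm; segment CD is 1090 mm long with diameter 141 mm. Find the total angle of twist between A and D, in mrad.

17.3 mrad

J_AB = π(0.199)⁴/32 = 1.54×10^-4 m⁴; J_BC = π(0.0932)⁴/32 = 7.41×10^-6 m⁴; J_CD = π(0.141)⁴/32 = 3.88×10^-5 m⁴.
θ = (T/G)·Σ L_i/J_i = (5090/77.0×10⁹)·(1.08/1.54×10^-4 + 1.68/7.41×10^-6 + 1.09/3.88×10^-5) = 0.01731 rad.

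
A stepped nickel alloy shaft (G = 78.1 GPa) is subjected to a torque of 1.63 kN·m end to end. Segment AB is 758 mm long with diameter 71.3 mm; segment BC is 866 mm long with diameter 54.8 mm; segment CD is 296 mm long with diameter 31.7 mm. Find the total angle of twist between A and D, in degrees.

J_AB = π(0.0713)⁴/32 = 2.54×10^-6 m⁴; J_BC = π(0.0548)⁴/32 = 8.85×10^-7 m⁴; J_CD = π(0.0317)⁴/32 = 9.91×10^-8 m⁴.
θ = (T/G)·Σ L_i/J_i = (1630/78.1×10⁹)·(0.758/2.54×10^-6 + 0.866/8.85×10^-7 + 0.296/9.91×10^-8) = 0.08896 rad.

5.10°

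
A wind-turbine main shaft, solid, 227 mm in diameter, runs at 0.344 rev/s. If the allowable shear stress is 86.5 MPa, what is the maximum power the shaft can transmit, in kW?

429 kW

J = πd⁴/32 = π(0.227)⁴/32 = 2.607×10^-4 m⁴.
T_max = τ_allow·J/r = 8.65×10^7 × 2.607×10^-4 / 0.114 = 198700 N·m.
ω = 2π·0.344 = 2.161 rad/s, so P_max = T_max·ω = 4.294×10^5 W.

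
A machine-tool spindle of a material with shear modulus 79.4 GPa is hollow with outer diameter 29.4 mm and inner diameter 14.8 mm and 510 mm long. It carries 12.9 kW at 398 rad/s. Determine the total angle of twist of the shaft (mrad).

3.03 mrad

ω = 398 rad/s, so T = P/ω = 12.9×10³ / 398.0 = 32.41 N·m.
J = π(d_o⁴ − d_i⁴)/32 = π(0.0294⁴ − 0.0148⁴)/32 = 6.864×10^-8 m⁴.
θ = T·L/(G·J) = 32.41 × 0.510 / (79.4×10⁹ × 6.864×10^-8) = 3.033×10^-3 rad.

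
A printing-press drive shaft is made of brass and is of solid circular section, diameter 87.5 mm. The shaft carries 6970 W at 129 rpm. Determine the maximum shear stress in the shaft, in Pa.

3.92e6 Pa

ω = 2π·129/60 = 13.51 rad/s, so T = P/ω = 6970 / 13.51 = 516.0 N·m.
J = πd⁴/32 = π(0.0875)⁴/32 = 5.755×10^-6 m⁴.
τ_max = T·r/J = 516.0 × 0.0437 / 5.755×10^-6 = 3.922×10^6 Pa.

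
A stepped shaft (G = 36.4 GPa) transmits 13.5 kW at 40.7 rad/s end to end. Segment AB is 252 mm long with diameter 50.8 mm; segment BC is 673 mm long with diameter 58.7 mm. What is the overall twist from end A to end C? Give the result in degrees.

0.503°

ω = 40.7 rad/s, so T = P/ω = 13.5×10³ / 40.70 = 331.7 N·m.
J_AB = π(0.0508)⁴/32 = 6.54×10^-7 m⁴; J_BC = π(0.0587)⁴/32 = 1.17×10^-6 m⁴.
θ = (T/G)·Σ L_i/J_i = (331.7/36.4×10⁹)·(0.252/6.54×10^-7 + 0.673/1.17×10^-6) = 8.774×10^-3 rad.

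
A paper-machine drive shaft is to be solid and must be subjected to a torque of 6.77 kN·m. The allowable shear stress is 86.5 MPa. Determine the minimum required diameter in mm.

For a solid shaft τ_max = 16T/(πd³), so d = (16T/(π τ_allow))^(1/3) = (16·6770/(π·8.65×10^7))^(1/3) = 0.07359 m.

73.6 mm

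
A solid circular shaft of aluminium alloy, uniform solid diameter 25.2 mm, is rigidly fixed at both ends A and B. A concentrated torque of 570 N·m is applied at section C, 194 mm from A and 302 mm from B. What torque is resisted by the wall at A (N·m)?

347 N·m

With uniform GJ and both ends fixed, compatibility θ_AC = θ_CB gives T_A·a = T_B·b, together with T_A + T_B = T₀.
T_A = T₀·b/(a+b) = 570.0·302/496.0 = 347.1 N·m; T_B = 222.9 N·m.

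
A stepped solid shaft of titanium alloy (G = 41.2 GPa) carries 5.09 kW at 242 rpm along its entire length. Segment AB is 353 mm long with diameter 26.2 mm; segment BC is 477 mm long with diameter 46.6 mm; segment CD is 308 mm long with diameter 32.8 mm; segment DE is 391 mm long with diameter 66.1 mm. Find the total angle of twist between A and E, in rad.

ω = 2π·242/60 = 25.34 rad/s, so T = P/ω = 5.09×10³ / 25.34 = 200.9 N·m.
J_AB = π(0.0262)⁴/32 = 4.63×10^-8 m⁴; J_BC = π(0.0466)⁴/32 = 4.63×10^-7 m⁴; J_CD = π(0.0328)⁴/32 = 1.14×10^-7 m⁴; J_DE = π(0.0661)⁴/32 = 1.87×10^-6 m⁴.
θ = (T/G)·Σ L_i/J_i = (200.9/41.2×10⁹)·(0.353/4.63×10^-8 + 0.477/4.63×10^-7 + 0.308/1.14×10^-7 + 0.391/1.87×10^-6) = 0.05645 rad.

0.0565 rad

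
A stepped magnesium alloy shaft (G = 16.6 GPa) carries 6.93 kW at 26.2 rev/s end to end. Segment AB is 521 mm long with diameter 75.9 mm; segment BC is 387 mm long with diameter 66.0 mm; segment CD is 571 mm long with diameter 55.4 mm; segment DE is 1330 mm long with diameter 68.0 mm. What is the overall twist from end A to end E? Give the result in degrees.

0.235°

ω = 2π·26.2 = 164.6 rad/s, so T = P/ω = 6.93×10³ / 164.6 = 42.10 N·m.
J_AB = π(0.0759)⁴/32 = 3.26×10^-6 m⁴; J_BC = π(0.0660)⁴/32 = 1.86×10^-6 m⁴; J_CD = π(0.0554)⁴/32 = 9.25×10^-7 m⁴; J_DE = π(0.0680)⁴/32 = 2.10×10^-6 m⁴.
θ = (T/G)·Σ L_i/J_i = (42.10/16.6×10⁹)·(0.521/3.26×10^-6 + 0.387/1.86×10^-6 + 0.571/9.25×10^-7 + 1.33/2.10×10^-6) = 4.105×10^-3 rad.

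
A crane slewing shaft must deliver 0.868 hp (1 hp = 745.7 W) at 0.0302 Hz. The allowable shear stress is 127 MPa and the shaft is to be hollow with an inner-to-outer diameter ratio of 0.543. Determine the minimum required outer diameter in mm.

53.1 mm

ω = 2π·0.0302 = 0.1898 rad/s, so T = P/ω = 0.868×745.7 / 0.1898 = 3411 N·m.
For a hollow shaft with d_i/d_o = 0.543: τ_max = 16T/(π d_o³ (1−k⁴)), so d_o = [16T/(π τ_allow (1−k⁴))]^(1/3) = [16·3411/(π·1.27×10^8·0.9131)]^(1/3) = 0.05311 m.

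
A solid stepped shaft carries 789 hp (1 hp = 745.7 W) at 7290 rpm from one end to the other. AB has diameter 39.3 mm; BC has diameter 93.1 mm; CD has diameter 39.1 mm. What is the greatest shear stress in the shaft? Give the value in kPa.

65700 kPa

ω = 2π·7290/60 = 763.4 rad/s, so T = P/ω = 789×745.7 / 763.4 = 770.7 N·m.
Under the same torque, τ_max = 16T/(πd³) is largest where d is smallest — segment CD (d = 39.1 mm).
τ_max = 16·770.7/(π·(0.0391)³) = 6.566×10^7 Pa.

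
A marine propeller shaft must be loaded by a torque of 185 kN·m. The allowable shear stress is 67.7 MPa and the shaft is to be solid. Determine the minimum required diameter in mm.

For a solid shaft τ_max = 16T/(πd³), so d = (16T/(π τ_allow))^(1/3) = (16·185000/(π·6.77×10^7))^(1/3) = 0.2405 m.

241 mm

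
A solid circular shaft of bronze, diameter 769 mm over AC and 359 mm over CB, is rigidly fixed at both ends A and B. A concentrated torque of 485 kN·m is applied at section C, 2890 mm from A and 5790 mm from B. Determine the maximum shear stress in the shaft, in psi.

770 psi

Compatibility: T_A·a/J_AC = T_B·b/J_CB with T_A + T_B = T₀.
J_AC = 0.0343 m⁴, J_CB = 1.63×10^-3 m⁴, so T_A = T₀·(J_AC/a)/((J_AC/a)+(J_CB/b)) = 473800 N·m, T_B = 11230 N·m.
τ in each portion: τ_AC = 5.31×10^6 Pa, τ_CB = 1.24×10^6 Pa; maximum is in AC.
τ_max = T_AC·r/J = 473800·0.385/0.0343 = 5.306×10^6 Pa.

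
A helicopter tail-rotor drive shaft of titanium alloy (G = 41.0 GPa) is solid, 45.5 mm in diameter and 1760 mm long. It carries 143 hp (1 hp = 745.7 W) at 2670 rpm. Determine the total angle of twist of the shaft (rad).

ω = 2π·2670/60 = 279.6 rad/s, so T = P/ω = 143×745.7 / 279.6 = 381.4 N·m.
J = πd⁴/32 = π(0.0455)⁴/32 = 4.208×10^-7 m⁴.
θ = T·L/(G·J) = 381.4 × 1.76 / (41.0×10⁹ × 4.208×10^-7) = 0.03891 rad.

0.0389 rad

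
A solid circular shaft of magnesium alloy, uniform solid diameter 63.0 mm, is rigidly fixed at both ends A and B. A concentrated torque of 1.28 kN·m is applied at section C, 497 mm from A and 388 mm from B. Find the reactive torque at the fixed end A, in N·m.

561 N·m

With uniform GJ and both ends fixed, compatibility θ_AC = θ_CB gives T_A·a = T_B·b, together with T_A + T_B = T₀.
T_A = T₀·b/(a+b) = 1280·388/885.0 = 561.2 N·m; T_B = 718.8 N·m.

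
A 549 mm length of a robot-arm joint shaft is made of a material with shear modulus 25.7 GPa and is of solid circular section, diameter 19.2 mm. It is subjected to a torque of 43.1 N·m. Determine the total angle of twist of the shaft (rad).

J = πd⁴/32 = π(0.0192)⁴/32 = 1.334×10^-8 m⁴.
θ = T·L/(G·J) = 43.10 × 0.549 / (25.7×10⁹ × 1.334×10^-8) = 0.06901 rad.

0.0690 rad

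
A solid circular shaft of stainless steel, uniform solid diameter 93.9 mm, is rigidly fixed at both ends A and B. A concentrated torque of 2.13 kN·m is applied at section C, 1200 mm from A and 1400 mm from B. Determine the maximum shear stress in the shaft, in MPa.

7.06 MPa

With uniform GJ and both ends fixed, compatibility θ_AC = θ_CB gives T_A·a = T_B·b, together with T_A + T_B = T₀.
T_A = T₀·b/(a+b) = 2130·1400/2600 = 1147 N·m; T_B = 983.1 N·m.
τ in each portion: τ_AC = 7.06×10^6 Pa, τ_CB = 6.05×10^6 Pa; maximum is in AC.
τ_max = T_AC·r/J = 1147·0.0470/7.63×10^-6 = 7.055×10^6 Pa.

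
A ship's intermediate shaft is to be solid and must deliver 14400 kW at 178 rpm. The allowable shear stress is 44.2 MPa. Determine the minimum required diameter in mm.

ω = 2π·178/60 = 18.64 rad/s, so T = P/ω = 14400×10³ / 18.64 = 772500 N·m.
For a solid shaft τ_max = 16T/(πd³), so d = (16T/(π τ_allow))^(1/3) = (16·772500/(π·4.42×10^7))^(1/3) = 0.4465 m.

446 mm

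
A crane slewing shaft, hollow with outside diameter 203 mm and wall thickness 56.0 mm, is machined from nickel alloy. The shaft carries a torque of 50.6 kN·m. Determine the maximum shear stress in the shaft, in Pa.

3.21e7 Pa

J = π(d_o⁴ − d_i⁴)/32 = π(0.203⁴ − 0.0910⁴)/32 = 1.600×10^-4 m⁴.
τ_max = T·r/J = 50600 × 0.102 / 1.600×10^-4 = 3.210×10^7 Pa.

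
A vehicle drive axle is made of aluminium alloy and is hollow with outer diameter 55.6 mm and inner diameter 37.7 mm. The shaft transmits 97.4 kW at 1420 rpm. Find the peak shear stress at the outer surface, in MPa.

24.6 MPa

ω = 2π·1420/60 = 148.7 rad/s, so T = P/ω = 97.4×10³ / 148.7 = 655.0 N·m.
J = π(d_o⁴ − d_i⁴)/32 = π(0.0556⁴ − 0.0377⁴)/32 = 7.399×10^-7 m⁴.
τ_max = T·r/J = 655.0 × 0.0278 / 7.399×10^-7 = 2.461×10^7 Pa.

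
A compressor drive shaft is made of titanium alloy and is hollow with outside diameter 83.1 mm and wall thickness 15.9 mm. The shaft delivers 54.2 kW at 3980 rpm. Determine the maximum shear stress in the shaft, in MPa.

1.35 MPa

ω = 2π·3980/60 = 416.8 rad/s, so T = P/ω = 54.2×10³ / 416.8 = 130.0 N·m.
J = π(d_o⁴ − d_i⁴)/32 = π(0.0831⁴ − 0.0513⁴)/32 = 4.002×10^-6 m⁴.
τ_max = T·r/J = 130.0 × 0.0415 / 4.002×10^-6 = 1.350×10^6 Pa.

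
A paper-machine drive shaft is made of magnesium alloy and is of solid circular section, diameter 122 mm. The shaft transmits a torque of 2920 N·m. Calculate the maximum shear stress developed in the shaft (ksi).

J = πd⁴/32 = π(0.122)⁴/32 = 2.175×10^-5 m⁴.
τ_max = T·r/J = 2920 × 0.0610 / 2.175×10^-5 = 8.190×10^6 Pa.

1.19 ksi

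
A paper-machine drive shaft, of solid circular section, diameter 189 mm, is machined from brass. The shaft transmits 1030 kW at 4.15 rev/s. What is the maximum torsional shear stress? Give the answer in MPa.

29.8 MPa

ω = 2π·4.15 = 26.08 rad/s, so T = P/ω = 1030×10³ / 26.08 = 39500 N·m.
J = πd⁴/32 = π(0.189)⁴/32 = 1.253×10^-4 m⁴.
τ_max = T·r/J = 39500 × 0.0945 / 1.253×10^-4 = 2.980×10^7 Pa.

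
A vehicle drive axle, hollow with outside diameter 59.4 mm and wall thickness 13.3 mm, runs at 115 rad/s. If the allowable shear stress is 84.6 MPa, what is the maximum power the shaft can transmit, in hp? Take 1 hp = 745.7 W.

487 hp

J = π(d_o⁴ − d_i⁴)/32 = π(0.0594⁴ − 0.0328⁴)/32 = 1.109×10^-6 m⁴.
T_max = τ_allow·J/r = 8.46×10^7 × 1.109×10^-6 / 0.0297 = 3158 N·m.
ω = 115 rad/s, so P_max = T_max·ω = 3.631×10^5 W.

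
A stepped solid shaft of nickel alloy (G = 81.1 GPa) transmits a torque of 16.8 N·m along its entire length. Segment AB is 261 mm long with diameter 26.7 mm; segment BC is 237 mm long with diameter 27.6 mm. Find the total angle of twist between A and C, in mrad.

1.95 mrad

J_AB = π(0.0267)⁴/32 = 4.99×10^-8 m⁴; J_BC = π(0.0276)⁴/32 = 5.70×10^-8 m⁴.
θ = (T/G)·Σ L_i/J_i = (16.80/81.1×10⁹)·(0.261/4.99×10^-8 + 0.237/5.70×10^-8) = 1.945×10^-3 rad.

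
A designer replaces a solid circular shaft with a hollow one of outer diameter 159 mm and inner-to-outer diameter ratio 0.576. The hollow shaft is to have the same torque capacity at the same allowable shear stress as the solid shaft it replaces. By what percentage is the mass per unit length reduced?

27.8 %

Equal τ_max and T ⇒ the solid shaft needs d_s³ = d_o³(1−k⁴), so d_s = 159·(1−0.576⁴)^(1/3) = 152.9 mm.
Area ratio A_h/A_s = d_o²(1−k²)/d_s² = (1−k²)/(1−k⁴)^(2/3) = 0.7222.
Mass saving = 1 − 0.7222 = 27.8 %.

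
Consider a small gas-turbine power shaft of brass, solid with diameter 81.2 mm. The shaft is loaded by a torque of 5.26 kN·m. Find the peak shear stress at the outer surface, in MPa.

J = πd⁴/32 = π(0.0812)⁴/32 = 4.268×10^-6 m⁴.
τ_max = T·r/J = 5260 × 0.0406 / 4.268×10^-6 = 5.004×10^7 Pa.

50.0 MPa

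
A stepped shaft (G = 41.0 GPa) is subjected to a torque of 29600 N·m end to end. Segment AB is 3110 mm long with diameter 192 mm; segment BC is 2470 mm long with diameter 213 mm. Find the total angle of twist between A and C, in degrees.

J_AB = π(0.192)⁴/32 = 1.33×10^-4 m⁴; J_BC = π(0.213)⁴/32 = 2.02×10^-4 m⁴.
θ = (T/G)·Σ L_i/J_i = (29600/41.0×10⁹)·(3.11/1.33×10^-4 + 2.47/2.02×10^-4) = 0.02565 rad.

1.47°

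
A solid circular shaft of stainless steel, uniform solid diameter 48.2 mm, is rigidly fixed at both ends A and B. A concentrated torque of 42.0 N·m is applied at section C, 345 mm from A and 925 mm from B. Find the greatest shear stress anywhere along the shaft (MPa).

With uniform GJ and both ends fixed, compatibility θ_AC = θ_CB gives T_A·a = T_B·b, together with T_A + T_B = T₀.
T_A = T₀·b/(a+b) = 42.00·925/1270 = 30.59 N·m; T_B = 11.41 N·m.
τ in each portion: τ_AC = 1.39×10^6 Pa, τ_CB = 5.19×10^5 Pa; maximum is in AC.
τ_max = T_AC·r/J = 30.59·0.0241/5.30×10^-7 = 1.391×10^6 Pa.

1.39 MPa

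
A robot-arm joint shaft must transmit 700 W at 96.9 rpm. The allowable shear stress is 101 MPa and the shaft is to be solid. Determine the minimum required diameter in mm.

ω = 2π·96.9/60 = 10.15 rad/s, so T = P/ω = 700 / 10.15 = 68.98 N·m.
For a solid shaft τ_max = 16T/(πd³), so d = (16T/(π τ_allow))^(1/3) = (16·68.98/(π·1.01×10^8))^(1/3) = 0.01515 m.

15.2 mm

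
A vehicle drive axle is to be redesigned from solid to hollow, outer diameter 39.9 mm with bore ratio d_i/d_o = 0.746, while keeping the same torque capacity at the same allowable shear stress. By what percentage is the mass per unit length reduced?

Equal τ_max and T ⇒ the solid shaft needs d_s³ = d_o³(1−k⁴), so d_s = 39.9·(1−0.746⁴)^(1/3) = 35.26 mm.
Area ratio A_h/A_s = d_o²(1−k²)/d_s² = (1−k²)/(1−k⁴)^(2/3) = 0.5678.
Mass saving = 1 − 0.5678 = 43.2 %.

43.2 %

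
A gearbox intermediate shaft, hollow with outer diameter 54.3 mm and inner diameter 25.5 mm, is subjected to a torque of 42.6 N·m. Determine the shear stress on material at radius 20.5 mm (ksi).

0.156 ksi

J = π(d_o⁴ − d_i⁴)/32 = π(0.0543⁴ − 0.0255⁴)/32 = 8.120×10^-7 m⁴.
Shear stress varies linearly with radius: τ = T·r/J = 42.60 × 0.0205 / 8.120×10^-7 = 1.076×10^6 Pa.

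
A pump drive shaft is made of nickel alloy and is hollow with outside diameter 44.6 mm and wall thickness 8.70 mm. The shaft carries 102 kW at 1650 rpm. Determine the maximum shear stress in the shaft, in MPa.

39.3 MPa

ω = 2π·1650/60 = 172.8 rad/s, so T = P/ω = 102×10³ / 172.8 = 590.3 N·m.
J = π(d_o⁴ − d_i⁴)/32 = π(0.0446⁴ − 0.0272⁴)/32 = 3.347×10^-7 m⁴.
τ_max = T·r/J = 590.3 × 0.0223 / 3.347×10^-7 = 3.933×10^7 Pa.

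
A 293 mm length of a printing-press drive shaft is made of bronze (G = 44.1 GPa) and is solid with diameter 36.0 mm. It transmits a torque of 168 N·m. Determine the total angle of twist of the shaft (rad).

0.00677 rad

J = πd⁴/32 = π(0.0360)⁴/32 = 1.649×10^-7 m⁴.
θ = T·L/(G·J) = 168.0 × 0.293 / (44.1×10⁹ × 1.649×10^-7) = 6.769×10^-3 rad.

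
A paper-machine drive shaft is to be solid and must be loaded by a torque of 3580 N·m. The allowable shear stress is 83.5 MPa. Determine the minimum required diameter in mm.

For a solid shaft τ_max = 16T/(πd³), so d = (16T/(π τ_allow))^(1/3) = (16·3580/(π·8.35×10^7))^(1/3) = 0.06022 m.

60.2 mm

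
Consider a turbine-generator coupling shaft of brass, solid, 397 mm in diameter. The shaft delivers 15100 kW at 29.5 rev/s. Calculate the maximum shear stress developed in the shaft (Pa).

6.63e6 Pa

ω = 2π·29.5 = 185.4 rad/s, so T = P/ω = 15100×10³ / 185.4 = 81470 N·m.
J = πd⁴/32 = π(0.397)⁴/32 = 2.439×10^-3 m⁴.
τ_max = T·r/J = 81470 × 0.199 / 2.439×10^-3 = 6.631×10^6 Pa.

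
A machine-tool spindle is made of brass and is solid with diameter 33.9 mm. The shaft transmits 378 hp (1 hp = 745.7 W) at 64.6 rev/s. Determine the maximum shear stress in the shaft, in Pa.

9.08e7 Pa

ω = 2π·64.6 = 405.9 rad/s, so T = P/ω = 378×745.7 / 405.9 = 694.5 N·m.
J = πd⁴/32 = π(0.0339)⁴/32 = 1.297×10^-7 m⁴.
τ_max = T·r/J = 694.5 × 0.0169 / 1.297×10^-7 = 9.079×10^7 Pa.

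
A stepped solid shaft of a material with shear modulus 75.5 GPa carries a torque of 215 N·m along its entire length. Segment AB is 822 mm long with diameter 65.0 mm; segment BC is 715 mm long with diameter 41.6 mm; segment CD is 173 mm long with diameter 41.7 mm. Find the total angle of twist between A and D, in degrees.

0.568°

J_AB = π(0.0650)⁴/32 = 1.75×10^-6 m⁴; J_BC = π(0.0416)⁴/32 = 2.94×10^-7 m⁴; J_CD = π(0.0417)⁴/32 = 2.97×10^-7 m⁴.
θ = (T/G)·Σ L_i/J_i = (215.0/75.5×10⁹)·(0.822/1.75×10^-6 + 0.715/2.94×10^-7 + 0.173/2.97×10^-7) = 9.920×10^-3 rad.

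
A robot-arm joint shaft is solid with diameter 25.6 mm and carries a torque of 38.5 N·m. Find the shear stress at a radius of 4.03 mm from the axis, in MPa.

3.68 MPa

J = πd⁴/32 = π(0.0256)⁴/32 = 4.217×10^-8 m⁴.
Shear stress varies linearly with radius: τ = T·r/J = 38.50 × 0.00403 / 4.217×10^-8 = 3.680×10^6 Pa.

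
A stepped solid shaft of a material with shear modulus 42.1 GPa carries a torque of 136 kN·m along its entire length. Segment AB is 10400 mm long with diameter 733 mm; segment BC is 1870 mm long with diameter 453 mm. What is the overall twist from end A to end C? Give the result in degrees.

J_AB = π(0.733)⁴/32 = 0.0283 m⁴; J_BC = π(0.453)⁴/32 = 4.13×10^-3 m⁴.
θ = (T/G)·Σ L_i/J_i = (136000/42.1×10⁹)·(10.4/0.0283 + 1.87/4.13×10^-3) = 2.647×10^-3 rad.

0.152°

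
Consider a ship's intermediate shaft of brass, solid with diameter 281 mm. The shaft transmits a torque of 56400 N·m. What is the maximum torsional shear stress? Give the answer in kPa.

J = πd⁴/32 = π(0.281)⁴/32 = 6.121×10^-4 m⁴.
τ_max = T·r/J = 56400 × 0.141 / 6.121×10^-4 = 1.295×10^7 Pa.

12900 kPa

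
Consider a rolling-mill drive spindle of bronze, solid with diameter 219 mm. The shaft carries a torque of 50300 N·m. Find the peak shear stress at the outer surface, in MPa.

J = πd⁴/32 = π(0.219)⁴/32 = 2.258×10^-4 m⁴.
τ_max = T·r/J = 50300 × 0.110 / 2.258×10^-4 = 2.439×10^7 Pa.

24.4 MPa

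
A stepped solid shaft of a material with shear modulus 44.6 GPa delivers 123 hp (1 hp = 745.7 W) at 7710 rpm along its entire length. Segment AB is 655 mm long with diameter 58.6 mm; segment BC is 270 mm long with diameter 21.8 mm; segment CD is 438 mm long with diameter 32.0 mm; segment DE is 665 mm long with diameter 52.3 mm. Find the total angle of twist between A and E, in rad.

0.0456 rad

ω = 2π·7710/60 = 807.4 rad/s, so T = P/ω = 123×745.7 / 807.4 = 113.6 N·m.
J_AB = π(0.0586)⁴/32 = 1.16×10^-6 m⁴; J_BC = π(0.0218)⁴/32 = 2.22×10^-8 m⁴; J_CD = π(0.0320)⁴/32 = 1.03×10^-7 m⁴; J_DE = π(0.0523)⁴/32 = 7.35×10^-7 m⁴.
θ = (T/G)·Σ L_i/J_i = (113.6/44.6×10⁹)·(0.655/1.16×10^-6 + 0.270/2.22×10^-8 + 0.438/1.03×10^-7 + 0.665/7.35×10^-7) = 0.04560 rad.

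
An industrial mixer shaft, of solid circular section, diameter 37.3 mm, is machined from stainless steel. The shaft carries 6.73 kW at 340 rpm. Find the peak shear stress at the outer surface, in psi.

ω = 2π·340/60 = 35.60 rad/s, so T = P/ω = 6.73×10³ / 35.60 = 189.0 N·m.
J = πd⁴/32 = π(0.0373)⁴/32 = 1.900×10^-7 m⁴.
τ_max = T·r/J = 189.0 × 0.0186 / 1.900×10^-7 = 1.855×10^7 Pa.

2690 psi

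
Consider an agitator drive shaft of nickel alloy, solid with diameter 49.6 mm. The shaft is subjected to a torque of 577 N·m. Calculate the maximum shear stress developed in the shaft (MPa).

24.1 MPa

J = πd⁴/32 = π(0.0496)⁴/32 = 5.942×10^-7 m⁴.
τ_max = T·r/J = 577.0 × 0.0248 / 5.942×10^-7 = 2.408×10^7 Pa.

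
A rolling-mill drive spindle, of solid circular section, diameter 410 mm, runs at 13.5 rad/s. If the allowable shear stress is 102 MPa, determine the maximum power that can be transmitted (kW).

J = πd⁴/32 = π(0.410)⁴/32 = 2.774×10^-3 m⁴.
T_max = τ_allow·J/r = 1.02×10^8 × 2.774×10^-3 / 0.205 = 1.380e6 N·m.
ω = 13.5 rad/s, so P_max = T_max·ω = 1.863×10^7 W.

18600 kW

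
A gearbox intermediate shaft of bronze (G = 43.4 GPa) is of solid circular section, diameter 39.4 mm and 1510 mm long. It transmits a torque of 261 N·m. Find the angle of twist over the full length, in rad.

J = πd⁴/32 = π(0.0394)⁴/32 = 2.366×10^-7 m⁴.
θ = T·L/(G·J) = 261.0 × 1.51 / (43.4×10⁹ × 2.366×10^-7) = 0.03838 rad.

0.0384 rad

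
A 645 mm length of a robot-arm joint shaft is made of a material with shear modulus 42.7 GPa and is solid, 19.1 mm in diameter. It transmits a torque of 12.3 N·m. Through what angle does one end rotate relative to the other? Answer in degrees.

0.815°

J = πd⁴/32 = π(0.0191)⁴/32 = 1.307×10^-8 m⁴.
θ = T·L/(G·J) = 12.30 × 0.645 / (42.7×10⁹ × 1.307×10^-8) = 0.01422 rad.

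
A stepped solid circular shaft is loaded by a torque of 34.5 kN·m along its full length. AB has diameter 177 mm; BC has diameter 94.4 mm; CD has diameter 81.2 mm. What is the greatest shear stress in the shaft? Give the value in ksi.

Under the same torque, τ_max = 16T/(πd³) is largest where d is smallest — segment CD (d = 81.2 mm).
τ_max = 16·34500/(π·(0.0812)³) = 3.282×10^8 Pa.

47.6 ksi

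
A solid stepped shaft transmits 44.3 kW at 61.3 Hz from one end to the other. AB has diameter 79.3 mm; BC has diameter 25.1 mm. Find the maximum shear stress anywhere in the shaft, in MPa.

37.0 MPa

ω = 2π·61.3 = 385.2 rad/s, so T = P/ω = 44.3×10³ / 385.2 = 115.0 N·m.
Under the same torque, τ_max = 16T/(πd³) is largest where d is smallest — segment BC (d = 25.1 mm).
τ_max = 16·115.0/(π·(0.0251)³) = 3.704×10^7 Pa.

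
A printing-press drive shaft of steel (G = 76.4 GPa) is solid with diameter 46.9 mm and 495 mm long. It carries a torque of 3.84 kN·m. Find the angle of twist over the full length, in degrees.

J = πd⁴/32 = π(0.0469)⁴/32 = 4.750×10^-7 m⁴.
θ = T·L/(G·J) = 3840 × 0.495 / (76.4×10⁹ × 4.750×10^-7) = 0.05238 rad.

3.00°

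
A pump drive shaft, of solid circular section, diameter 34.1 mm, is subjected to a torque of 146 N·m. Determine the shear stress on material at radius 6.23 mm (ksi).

0.994 ksi

J = πd⁴/32 = π(0.0341)⁴/32 = 1.327×10^-7 m⁴.
Shear stress varies linearly with radius: τ = T·r/J = 146.0 × 0.00623 / 1.327×10^-7 = 6.852×10^6 Pa.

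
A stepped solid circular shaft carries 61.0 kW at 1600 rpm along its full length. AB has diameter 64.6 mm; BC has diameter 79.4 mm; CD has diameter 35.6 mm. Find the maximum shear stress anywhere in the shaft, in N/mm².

ω = 2π·1600/60 = 167.6 rad/s, so T = P/ω = 61.0×10³ / 167.6 = 364.1 N·m.
Under the same torque, τ_max = 16T/(πd³) is largest where d is smallest — segment CD (d = 35.6 mm).
τ_max = 16·364.1/(π·(0.0356)³) = 4.110×10^7 Pa.

41.1 N/mm²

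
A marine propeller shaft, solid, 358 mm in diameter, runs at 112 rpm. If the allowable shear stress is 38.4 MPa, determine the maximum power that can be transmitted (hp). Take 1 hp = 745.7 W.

5440 hp

J = πd⁴/32 = π(0.358)⁴/32 = 1.613×10^-3 m⁴.
T_max = τ_allow·J/r = 3.84×10^7 × 1.613×10^-3 / 0.179 = 345900 N·m.
ω = 2π·112/60 = 11.73 rad/s, so P_max = T_max·ω = 4.057×10^6 W.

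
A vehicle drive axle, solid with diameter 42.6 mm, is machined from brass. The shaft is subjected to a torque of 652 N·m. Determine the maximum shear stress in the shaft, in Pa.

J = πd⁴/32 = π(0.0426)⁴/32 = 3.233×10^-7 m⁴.
τ_max = T·r/J = 652.0 × 0.0213 / 3.233×10^-7 = 4.295×10^7 Pa.

4.30e7 Pa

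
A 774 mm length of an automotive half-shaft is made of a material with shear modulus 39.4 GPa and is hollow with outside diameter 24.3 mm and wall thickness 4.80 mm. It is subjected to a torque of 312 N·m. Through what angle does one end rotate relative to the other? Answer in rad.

J = π(d_o⁴ − d_i⁴)/32 = π(0.0243⁴ − 0.0147⁴)/32 = 2.965×10^-8 m⁴.
θ = T·L/(G·J) = 312.0 × 0.774 / (39.4×10⁹ × 2.965×10^-8) = 0.2067 rad.

0.207 rad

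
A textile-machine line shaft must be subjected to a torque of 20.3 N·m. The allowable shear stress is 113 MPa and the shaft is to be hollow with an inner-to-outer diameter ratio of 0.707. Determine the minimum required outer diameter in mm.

10.7 mm

For a hollow shaft with d_i/d_o = 0.707: τ_max = 16T/(π d_o³ (1−k⁴)), so d_o = [16T/(π τ_allow (1−k⁴))]^(1/3) = [16·20.30/(π·1.13×10^8·0.7502)]^(1/3) = 0.01068 m.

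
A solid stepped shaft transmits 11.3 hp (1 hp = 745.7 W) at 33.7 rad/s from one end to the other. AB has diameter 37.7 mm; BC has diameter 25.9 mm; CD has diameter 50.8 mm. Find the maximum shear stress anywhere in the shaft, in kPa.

ω = 33.7 rad/s, so T = P/ω = 11.3×745.7 / 33.70 = 250.0 N·m.
Under the same torque, τ_max = 16T/(πd³) is largest where d is smallest — segment BC (d = 25.9 mm).
τ_max = 16·250.0/(π·(0.0259)³) = 7.330×10^7 Pa.

73300 kPa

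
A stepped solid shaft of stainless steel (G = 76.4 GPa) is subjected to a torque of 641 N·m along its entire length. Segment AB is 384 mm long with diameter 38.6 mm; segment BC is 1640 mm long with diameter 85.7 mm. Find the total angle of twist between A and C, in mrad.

J_AB = π(0.0386)⁴/32 = 2.18×10^-7 m⁴; J_BC = π(0.0857)⁴/32 = 5.30×10^-6 m⁴.
θ = (T/G)·Σ L_i/J_i = (641.0/76.4×10⁹)·(0.384/2.18×10^-7 + 1.64/5.30×10^-6) = 0.01738 rad.

17.4 mrad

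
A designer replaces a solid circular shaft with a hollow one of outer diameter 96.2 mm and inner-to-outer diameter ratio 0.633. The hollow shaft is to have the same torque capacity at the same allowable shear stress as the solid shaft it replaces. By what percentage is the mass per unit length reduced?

32.7 %

Equal τ_max and T ⇒ the solid shaft needs d_s³ = d_o³(1−k⁴), so d_s = 96.2·(1−0.633⁴)^(1/3) = 90.75 mm.
Area ratio A_h/A_s = d_o²(1−k²)/d_s² = (1−k²)/(1−k⁴)^(2/3) = 0.6735.
Mass saving = 1 − 0.6735 = 32.7 %.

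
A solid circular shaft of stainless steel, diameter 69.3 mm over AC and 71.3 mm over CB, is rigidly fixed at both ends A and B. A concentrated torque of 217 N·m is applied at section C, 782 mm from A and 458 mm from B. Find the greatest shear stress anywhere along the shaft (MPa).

2.00 MPa

Compatibility: T_A·a/J_AC = T_B·b/J_CB with T_A + T_B = T₀.
J_AC = 2.26×10^-6 m⁴, J_CB = 2.54×10^-6 m⁴, so T_A = T₀·(J_AC/a)/((J_AC/a)+(J_CB/b)) = 74.49 N·m, T_B = 142.5 N·m.
τ in each portion: τ_AC = 1.14×10^6 Pa, τ_CB = 2.00×10^6 Pa; maximum is in CB.
τ_max = T_CB·r/J = 142.5·0.0357/2.54×10^-6 = 2.002×10^6 Pa.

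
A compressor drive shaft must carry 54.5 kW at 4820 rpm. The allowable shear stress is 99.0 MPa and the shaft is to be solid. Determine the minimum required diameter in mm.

17.7 mm

ω = 2π·4820/60 = 504.7 rad/s, so T = P/ω = 54.5×10³ / 504.7 = 108.0 N·m.
For a solid shaft τ_max = 16T/(πd³), so d = (16T/(π τ_allow))^(1/3) = (16·108.0/(π·9.90×10^7))^(1/3) = 0.01771 m.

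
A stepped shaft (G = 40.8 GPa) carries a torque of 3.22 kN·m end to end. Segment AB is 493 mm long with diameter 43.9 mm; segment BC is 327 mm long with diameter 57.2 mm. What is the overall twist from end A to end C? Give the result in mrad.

131 mrad

J_AB = π(0.0439)⁴/32 = 3.65×10^-7 m⁴; J_BC = π(0.0572)⁴/32 = 1.05×10^-6 m⁴.
θ = (T/G)·Σ L_i/J_i = (3220/40.8×10⁹)·(0.493/3.65×10^-7 + 0.327/1.05×10^-6) = 0.1313 rad.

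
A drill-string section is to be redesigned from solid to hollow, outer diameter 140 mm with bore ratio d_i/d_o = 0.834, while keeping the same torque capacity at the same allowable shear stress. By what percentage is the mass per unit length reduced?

52.7 %

Equal τ_max and T ⇒ the solid shaft needs d_s³ = d_o³(1−k⁴), so d_s = 140·(1−0.834⁴)^(1/3) = 112.3 mm.
Area ratio A_h/A_s = d_o²(1−k²)/d_s² = (1−k²)/(1−k⁴)^(2/3) = 0.4731.
Mass saving = 1 − 0.4731 = 52.7 %.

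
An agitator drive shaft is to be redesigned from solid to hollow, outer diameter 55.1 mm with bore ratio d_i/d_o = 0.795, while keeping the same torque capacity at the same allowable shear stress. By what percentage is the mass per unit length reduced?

48.3 %

Equal τ_max and T ⇒ the solid shaft needs d_s³ = d_o³(1−k⁴), so d_s = 55.1·(1−0.795⁴)^(1/3) = 46.49 mm.
Area ratio A_h/A_s = d_o²(1−k²)/d_s² = (1−k²)/(1−k⁴)^(2/3) = 0.5170.
Mass saving = 1 − 0.5170 = 48.3 %.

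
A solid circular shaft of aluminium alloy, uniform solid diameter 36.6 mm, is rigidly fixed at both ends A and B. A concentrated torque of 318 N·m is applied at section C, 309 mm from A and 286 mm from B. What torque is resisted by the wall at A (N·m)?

With uniform GJ and both ends fixed, compatibility θ_AC = θ_CB gives T_A·a = T_B·b, together with T_A + T_B = T₀.
T_A = T₀·b/(a+b) = 318.0·286/595.0 = 152.9 N·m; T_B = 165.1 N·m.

153 N·m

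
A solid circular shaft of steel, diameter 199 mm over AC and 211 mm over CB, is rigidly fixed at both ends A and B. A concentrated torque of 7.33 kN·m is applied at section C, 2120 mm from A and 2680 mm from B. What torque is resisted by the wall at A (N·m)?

3670 N·m

Compatibility: T_A·a/J_AC = T_B·b/J_CB with T_A + T_B = T₀.
J_AC = 1.54×10^-4 m⁴, J_CB = 1.95×10^-4 m⁴, so T_A = T₀·(J_AC/a)/((J_AC/a)+(J_CB/b)) = 3665 N·m, T_B = 3665 N·m.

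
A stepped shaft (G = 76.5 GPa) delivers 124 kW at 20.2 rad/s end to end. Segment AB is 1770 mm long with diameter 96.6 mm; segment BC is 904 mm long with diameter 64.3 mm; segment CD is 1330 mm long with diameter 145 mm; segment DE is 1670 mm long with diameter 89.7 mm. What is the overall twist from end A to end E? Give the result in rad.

0.0834 rad

ω = 20.2 rad/s, so T = P/ω = 124×10³ / 20.20 = 6139 N·m.
J_AB = π(0.0966)⁴/32 = 8.55×10^-6 m⁴; J_BC = π(0.0643)⁴/32 = 1.68×10^-6 m⁴; J_CD = π(0.145)⁴/32 = 4.34×10^-5 m⁴; J_DE = π(0.0897)⁴/32 = 6.36×10^-6 m⁴.
θ = (T/G)·Σ L_i/J_i = (6139/76.5×10⁹)·(1.77/8.55×10^-6 + 0.904/1.68×10^-6 + 1.33/4.34×10^-5 + 1.67/6.36×10^-6) = 0.08338 rad.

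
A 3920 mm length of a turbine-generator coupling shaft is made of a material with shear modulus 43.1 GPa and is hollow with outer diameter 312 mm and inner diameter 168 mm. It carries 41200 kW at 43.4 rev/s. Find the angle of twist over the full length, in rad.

ω = 2π·43.4 = 272.7 rad/s, so T = P/ω = 41200×10³ / 272.7 = 151100 N·m.
J = π(d_o⁴ − d_i⁴)/32 = π(0.312⁴ − 0.168⁴)/32 = 8.521×10^-4 m⁴.
θ = T·L/(G·J) = 151100 × 3.92 / (43.1×10⁹ × 8.521×10^-4) = 0.01613 rad.

0.0161 rad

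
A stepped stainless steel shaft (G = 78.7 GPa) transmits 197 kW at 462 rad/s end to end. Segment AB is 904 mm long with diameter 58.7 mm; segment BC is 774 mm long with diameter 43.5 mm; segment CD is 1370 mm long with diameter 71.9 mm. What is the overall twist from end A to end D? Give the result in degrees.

ω = 462 rad/s, so T = P/ω = 197×10³ / 462.0 = 426.4 N·m.
J_AB = π(0.0587)⁴/32 = 1.17×10^-6 m⁴; J_BC = π(0.0435)⁴/32 = 3.52×10^-7 m⁴; J_CD = π(0.0719)⁴/32 = 2.62×10^-6 m⁴.
θ = (T/G)·Σ L_i/J_i = (426.4/78.7×10⁹)·(0.904/1.17×10^-6 + 0.774/3.52×10^-7 + 1.37/2.62×10^-6) = 0.01896 rad.

1.09°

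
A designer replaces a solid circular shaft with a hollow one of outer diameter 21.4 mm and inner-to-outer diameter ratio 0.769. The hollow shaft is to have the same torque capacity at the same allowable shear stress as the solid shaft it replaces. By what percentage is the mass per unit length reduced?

Equal τ_max and T ⇒ the solid shaft needs d_s³ = d_o³(1−k⁴), so d_s = 21.4·(1−0.769⁴)^(1/3) = 18.54 mm.
Area ratio A_h/A_s = d_o²(1−k²)/d_s² = (1−k²)/(1−k⁴)^(2/3) = 0.5444.
Mass saving = 1 − 0.5444 = 45.6 %.

45.6 %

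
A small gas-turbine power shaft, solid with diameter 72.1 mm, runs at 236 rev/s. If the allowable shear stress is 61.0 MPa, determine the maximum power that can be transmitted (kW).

6660 kW

J = πd⁴/32 = π(0.0721)⁴/32 = 2.653×10^-6 m⁴.
T_max = τ_allow·J/r = 6.10×10^7 × 2.653×10^-6 / 0.0360 = 4489 N·m.
ω = 2π·236 = 1483 rad/s, so P_max = T_max·ω = 6.657×10^6 W.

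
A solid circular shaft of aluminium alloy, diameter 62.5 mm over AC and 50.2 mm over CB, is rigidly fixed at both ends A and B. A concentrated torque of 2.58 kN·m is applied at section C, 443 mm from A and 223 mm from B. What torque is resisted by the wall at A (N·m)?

Compatibility: T_A·a/J_AC = T_B·b/J_CB with T_A + T_B = T₀.
J_AC = 1.50×10^-6 m⁴, J_CB = 6.23×10^-7 m⁴, so T_A = T₀·(J_AC/a)/((J_AC/a)+(J_CB/b)) = 1412 N·m, T_B = 1168 N·m.

1410 N·m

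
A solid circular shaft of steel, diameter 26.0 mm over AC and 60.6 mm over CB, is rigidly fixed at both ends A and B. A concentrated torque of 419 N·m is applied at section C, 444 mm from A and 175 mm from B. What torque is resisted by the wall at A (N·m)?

5.52 N·m

Compatibility: T_A·a/J_AC = T_B·b/J_CB with T_A + T_B = T₀.
J_AC = 4.49×10^-8 m⁴, J_CB = 1.32×10^-6 m⁴, so T_A = T₀·(J_AC/a)/((J_AC/a)+(J_CB/b)) = 5.522 N·m, T_B = 413.5 N·m.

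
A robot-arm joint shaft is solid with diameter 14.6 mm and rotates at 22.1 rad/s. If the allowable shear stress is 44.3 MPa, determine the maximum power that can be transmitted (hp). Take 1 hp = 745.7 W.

0.802 hp

J = πd⁴/32 = π(0.0146)⁴/32 = 4.461×10^-9 m⁴.
T_max = τ_allow·J/r = 4.43×10^7 × 4.461×10^-9 / 0.00730 = 27.07 N·m.
ω = 22.1 rad/s, so P_max = T_max·ω = 598.3 W.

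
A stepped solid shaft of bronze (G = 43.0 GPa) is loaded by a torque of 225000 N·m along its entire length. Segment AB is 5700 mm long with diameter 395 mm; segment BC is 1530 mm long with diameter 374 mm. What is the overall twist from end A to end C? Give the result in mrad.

16.6 mrad

J_AB = π(0.395)⁴/32 = 2.39×10^-3 m⁴; J_BC = π(0.374)⁴/32 = 1.92×10^-3 m⁴.
θ = (T/G)·Σ L_i/J_i = (225000/43.0×10⁹)·(5.70/2.39×10^-3 + 1.53/1.92×10^-3) = 0.01665 rad.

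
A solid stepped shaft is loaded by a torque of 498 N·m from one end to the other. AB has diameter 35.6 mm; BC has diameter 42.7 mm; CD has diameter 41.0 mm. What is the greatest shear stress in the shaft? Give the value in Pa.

Under the same torque, τ_max = 16T/(πd³) is largest where d is smallest — segment AB (d = 35.6 mm).
τ_max = 16·498.0/(π·(0.0356)³) = 5.621×10^7 Pa.

5.62e7 Pa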